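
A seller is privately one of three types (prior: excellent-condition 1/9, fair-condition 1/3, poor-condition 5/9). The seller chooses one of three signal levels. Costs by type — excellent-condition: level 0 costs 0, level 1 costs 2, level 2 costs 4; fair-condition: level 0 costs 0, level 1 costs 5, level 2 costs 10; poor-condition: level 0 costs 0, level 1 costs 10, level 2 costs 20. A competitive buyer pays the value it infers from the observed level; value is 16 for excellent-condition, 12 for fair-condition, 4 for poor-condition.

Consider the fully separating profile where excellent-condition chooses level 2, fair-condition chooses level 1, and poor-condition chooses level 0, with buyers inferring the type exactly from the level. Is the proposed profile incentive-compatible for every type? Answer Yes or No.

Separating prices: level 2 → 16, level 1 → 12, level 0 → 4.
excellent-condition (assigned level 2): level 0: 4 − 0 = 4; level 1: 12 − 2 = 10; level 2: 16 − 4 = 12. excellent-condition stays.
fair-condition (assigned level 1): level 0: 4 − 0 = 4; level 1: 12 − 5 = 7; level 2: 16 − 10 = 6. fair-condition stays.
poor-condition (assigned level 0): level 0: 4 − 0 = 4; level 1: 12 − 10 = 2; level 2: 16 − 20 = -4. poor-condition stays.
Every type prefers its assigned level; separation holds.

Yes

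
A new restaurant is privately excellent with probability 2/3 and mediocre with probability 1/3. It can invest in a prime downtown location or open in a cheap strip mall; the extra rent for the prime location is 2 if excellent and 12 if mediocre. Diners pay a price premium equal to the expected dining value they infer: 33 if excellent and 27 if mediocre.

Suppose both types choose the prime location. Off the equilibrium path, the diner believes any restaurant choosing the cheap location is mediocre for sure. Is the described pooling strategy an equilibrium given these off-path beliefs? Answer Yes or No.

No

On path, the diner holds the prior and pays 2/3·33 + 1/3·27 = 31. Off path (the cheap location), believing mediocre, it pays 27.
excellent: the prime location nets 31 − 2 = 29; the cheap location nets 27. excellent stays.
mediocre: the prime location nets 31 − 12 = 19; the cheap location nets 27. mediocre would deviate.
A type deviates, so pooling fails.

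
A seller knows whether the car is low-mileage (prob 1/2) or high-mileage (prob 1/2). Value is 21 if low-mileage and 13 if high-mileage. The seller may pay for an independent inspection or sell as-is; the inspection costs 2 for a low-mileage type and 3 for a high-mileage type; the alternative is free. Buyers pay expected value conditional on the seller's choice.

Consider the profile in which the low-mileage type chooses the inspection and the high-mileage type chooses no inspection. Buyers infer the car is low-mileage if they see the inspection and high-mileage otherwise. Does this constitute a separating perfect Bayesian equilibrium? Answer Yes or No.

No

Under these beliefs, the inspection earns price 21 and no inspection earns price 13.
low-mileage: the inspection nets 21 − 2 = 19; no inspection nets 13. low-mileage prefers the inspection.
high-mileage: the inspection nets 21 − 3 = 18; no inspection nets 13. high-mileage would deviate to the inspection.
high-mileage has a profitable deviation, so the profile is not an equilibrium.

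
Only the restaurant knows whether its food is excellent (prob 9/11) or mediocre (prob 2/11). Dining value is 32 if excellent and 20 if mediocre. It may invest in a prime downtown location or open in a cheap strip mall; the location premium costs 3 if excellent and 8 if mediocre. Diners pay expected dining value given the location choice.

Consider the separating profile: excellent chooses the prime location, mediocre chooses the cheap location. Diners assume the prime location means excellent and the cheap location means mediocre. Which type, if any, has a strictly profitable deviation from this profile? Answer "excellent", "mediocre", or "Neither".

mediocre

The prime location pays 32; the cheap location pays 20.
excellent: assigned the prime location, nets 32 − 3 = 29; deviating to the cheap location nets 20.
mediocre: assigned the cheap location, nets 20; deviating to the prime location nets 32 − 8 = 24.
The mediocre type gains 4 by deviating.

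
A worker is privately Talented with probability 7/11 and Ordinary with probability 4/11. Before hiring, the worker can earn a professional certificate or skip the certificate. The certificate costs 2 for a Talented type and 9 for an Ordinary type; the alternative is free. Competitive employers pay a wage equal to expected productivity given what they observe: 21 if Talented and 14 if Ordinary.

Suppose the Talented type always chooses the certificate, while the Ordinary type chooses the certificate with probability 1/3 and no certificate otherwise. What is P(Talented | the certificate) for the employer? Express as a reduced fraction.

21/25

P(the certificate) = (7/11)·1 + (4/11)·(1/3) = 25/33.
By Bayes' rule, P(Talented | the certificate) = (7/11) / (25/33) = 21/25.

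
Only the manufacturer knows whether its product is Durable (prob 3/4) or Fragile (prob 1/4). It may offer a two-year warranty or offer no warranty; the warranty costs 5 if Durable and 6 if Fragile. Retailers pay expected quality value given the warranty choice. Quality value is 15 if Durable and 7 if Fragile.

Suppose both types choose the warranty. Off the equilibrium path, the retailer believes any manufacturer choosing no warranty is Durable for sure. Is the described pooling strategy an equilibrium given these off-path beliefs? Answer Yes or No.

On path, the retailer holds the prior and pays 3/4·15 + 1/4·7 = 13. Off path (no warranty), believing Durable, it pays 15.
Durable: the warranty nets 13 − 5 = 8; no warranty nets 15. Durable would deviate.
Fragile: the warranty nets 13 − 6 = 7; no warranty nets 15. Fragile would deviate.
A type deviates, so pooling fails.

No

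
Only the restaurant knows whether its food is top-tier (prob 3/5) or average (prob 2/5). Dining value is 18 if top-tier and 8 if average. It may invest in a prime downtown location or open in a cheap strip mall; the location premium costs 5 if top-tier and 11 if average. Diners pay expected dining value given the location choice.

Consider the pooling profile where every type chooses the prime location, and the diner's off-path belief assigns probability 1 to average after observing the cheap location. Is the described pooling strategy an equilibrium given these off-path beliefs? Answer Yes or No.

On path, the diner holds the prior and pays 3/5·18 + 2/5·8 = 14. Off path (the cheap location), believing average, it pays 8.
top-tier: the prime location nets 14 − 5 = 9; the cheap location nets 8. top-tier stays.
average: the prime location nets 14 − 11 = 3; the cheap location nets 8. average would deviate.
A type deviates, so pooling fails.

No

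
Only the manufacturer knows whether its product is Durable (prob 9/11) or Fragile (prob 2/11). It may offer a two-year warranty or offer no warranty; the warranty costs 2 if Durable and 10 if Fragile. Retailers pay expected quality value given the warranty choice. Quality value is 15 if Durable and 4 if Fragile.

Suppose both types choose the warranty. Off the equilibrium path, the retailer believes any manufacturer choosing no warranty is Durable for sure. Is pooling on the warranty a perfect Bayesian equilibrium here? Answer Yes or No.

On path, the retailer holds the prior and pays 9/11·15 + 2/11·4 = 13. Off path (no warranty), believing Durable, it pays 15.
Durable: the warranty nets 13 − 2 = 11; no warranty nets 15. Durable would deviate.
Fragile: the warranty nets 13 − 10 = 3; no warranty nets 15. Fragile would deviate.
A type deviates, so pooling fails.

No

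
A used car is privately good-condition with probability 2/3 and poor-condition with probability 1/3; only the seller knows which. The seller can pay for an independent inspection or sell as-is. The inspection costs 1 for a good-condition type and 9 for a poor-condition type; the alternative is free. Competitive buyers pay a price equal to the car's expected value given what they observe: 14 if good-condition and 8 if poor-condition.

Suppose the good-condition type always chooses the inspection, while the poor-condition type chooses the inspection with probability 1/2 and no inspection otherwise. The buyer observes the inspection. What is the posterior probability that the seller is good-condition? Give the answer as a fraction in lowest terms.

P(the inspection) = (2/3)·1 + (1/3)·(1/2) = 5/6.
By Bayes' rule, P(good-condition | the inspection) = (2/3) / (5/6) = 4/5.

4/5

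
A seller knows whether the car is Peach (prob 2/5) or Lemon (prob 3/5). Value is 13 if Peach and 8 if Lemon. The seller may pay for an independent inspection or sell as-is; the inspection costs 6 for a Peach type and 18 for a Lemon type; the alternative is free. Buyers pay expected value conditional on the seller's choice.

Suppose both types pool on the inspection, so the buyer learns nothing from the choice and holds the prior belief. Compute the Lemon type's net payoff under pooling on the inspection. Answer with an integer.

Pooled price = 2/5·13 + 3/5·8 = 10.
Lemon pays cost 18 for the inspection, so net payoff = 10 − 18 = -8.

-8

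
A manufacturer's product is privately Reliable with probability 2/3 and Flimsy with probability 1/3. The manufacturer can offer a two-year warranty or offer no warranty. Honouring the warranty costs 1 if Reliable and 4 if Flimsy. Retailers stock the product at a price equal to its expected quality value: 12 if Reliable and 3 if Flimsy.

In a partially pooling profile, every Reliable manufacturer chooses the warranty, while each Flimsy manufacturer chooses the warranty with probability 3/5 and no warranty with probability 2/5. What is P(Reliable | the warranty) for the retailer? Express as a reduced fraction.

P(the warranty) = (2/3)·1 + (1/3)·(3/5) = 13/15.
By Bayes' rule, P(Reliable | the warranty) = (2/3) / (13/15) = 10/13.

10/13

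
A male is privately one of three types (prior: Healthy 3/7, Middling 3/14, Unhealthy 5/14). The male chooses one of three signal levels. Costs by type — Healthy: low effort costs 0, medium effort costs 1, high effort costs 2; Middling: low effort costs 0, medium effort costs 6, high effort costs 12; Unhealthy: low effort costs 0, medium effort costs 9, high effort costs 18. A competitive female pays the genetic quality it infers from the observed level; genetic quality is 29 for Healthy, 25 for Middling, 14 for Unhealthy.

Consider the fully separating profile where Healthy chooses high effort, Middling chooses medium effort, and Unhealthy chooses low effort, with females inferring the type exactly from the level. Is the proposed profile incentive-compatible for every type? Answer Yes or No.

Separating mating payoffs: high effort → 29, medium effort → 25, low effort → 14.
Healthy (assigned high effort): low effort: 14 − 0 = 14; medium effort: 25 − 1 = 24; high effort: 29 − 2 = 27. Healthy stays.
Middling (assigned medium effort): low effort: 14 − 0 = 14; medium effort: 25 − 6 = 19; high effort: 29 − 12 = 17. Middling stays.
Unhealthy (assigned low effort): low effort: 14 − 0 = 14; medium effort: 25 − 9 = 16; high effort: 29 − 18 = 11. Unhealthy prefers medium effort.
At least one type deviates; the separating profile fails.

No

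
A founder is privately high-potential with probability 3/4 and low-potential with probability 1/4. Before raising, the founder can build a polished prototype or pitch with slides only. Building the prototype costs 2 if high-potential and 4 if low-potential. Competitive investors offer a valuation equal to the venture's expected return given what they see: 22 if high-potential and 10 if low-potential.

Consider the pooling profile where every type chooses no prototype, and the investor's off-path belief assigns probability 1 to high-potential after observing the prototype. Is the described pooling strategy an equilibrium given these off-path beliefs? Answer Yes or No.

No

On path, the investor holds the prior and pays 3/4·22 + 1/4·10 = 19. Off path (the prototype), believing high-potential, it pays 22.
high-potential: no prototype nets 19; the prototype nets 22 − 2 = 20. high-potential would deviate.
low-potential: no prototype nets 19; the prototype nets 22 − 4 = 18. low-potential stays.
A type deviates, so pooling fails.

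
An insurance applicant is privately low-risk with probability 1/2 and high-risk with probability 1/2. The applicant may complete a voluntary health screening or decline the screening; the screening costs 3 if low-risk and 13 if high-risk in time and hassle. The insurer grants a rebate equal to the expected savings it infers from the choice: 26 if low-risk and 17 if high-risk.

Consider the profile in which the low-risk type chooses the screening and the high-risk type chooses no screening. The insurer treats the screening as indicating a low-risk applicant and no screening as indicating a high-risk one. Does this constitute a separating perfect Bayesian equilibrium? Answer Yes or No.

Yes

Under these beliefs, the screening earns rebate 26 and no screening earns rebate 17.
low-risk: the screening nets 26 − 3 = 23; no screening nets 17. low-risk prefers the screening.
high-risk: the screening nets 26 − 13 = 13; no screening nets 17. high-risk prefers no screening.
Neither type deviates, so the separating profile is an equilibrium.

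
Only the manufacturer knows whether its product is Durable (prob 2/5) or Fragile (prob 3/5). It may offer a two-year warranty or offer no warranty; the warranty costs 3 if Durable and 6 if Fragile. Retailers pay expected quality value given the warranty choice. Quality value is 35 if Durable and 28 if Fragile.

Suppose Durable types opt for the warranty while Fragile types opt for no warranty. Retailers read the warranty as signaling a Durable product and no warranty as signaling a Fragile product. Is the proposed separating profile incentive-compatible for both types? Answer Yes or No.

Under these beliefs, the warranty earns price 35 and no warranty earns price 28.
Durable: the warranty nets 35 − 3 = 32; no warranty nets 28. Durable prefers the warranty.
Fragile: the warranty nets 35 − 6 = 29; no warranty nets 28. Fragile would deviate to the warranty.
Fragile has a profitable deviation, so the profile is not an equilibrium.

No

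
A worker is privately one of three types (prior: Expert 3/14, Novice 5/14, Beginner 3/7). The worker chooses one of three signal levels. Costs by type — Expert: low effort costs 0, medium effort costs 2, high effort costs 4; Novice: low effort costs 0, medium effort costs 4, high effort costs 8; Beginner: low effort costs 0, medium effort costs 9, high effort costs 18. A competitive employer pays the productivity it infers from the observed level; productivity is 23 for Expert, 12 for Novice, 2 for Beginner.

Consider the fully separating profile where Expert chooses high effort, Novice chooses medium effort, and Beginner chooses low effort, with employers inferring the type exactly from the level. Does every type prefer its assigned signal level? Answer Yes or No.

Separating wages: high effort → 23, medium effort → 12, low effort → 2.
Expert (assigned high effort): low effort: 2 − 0 = 2; medium effort: 12 − 2 = 10; high effort: 23 − 4 = 19. Expert stays.
Novice (assigned medium effort): low effort: 2 − 0 = 2; medium effort: 12 − 4 = 8; high effort: 23 − 8 = 15. Novice prefers high effort.
Beginner (assigned low effort): low effort: 2 − 0 = 2; medium effort: 12 − 9 = 3; high effort: 23 − 18 = 5. Beginner prefers high effort.
At least one type deviates; the separating profile fails.

No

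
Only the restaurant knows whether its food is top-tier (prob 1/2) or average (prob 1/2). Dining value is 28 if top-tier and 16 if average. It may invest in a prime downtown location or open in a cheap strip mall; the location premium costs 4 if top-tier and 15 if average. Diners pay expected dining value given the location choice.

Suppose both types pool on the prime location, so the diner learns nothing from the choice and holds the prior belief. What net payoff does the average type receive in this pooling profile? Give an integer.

7

Pooled price premium = 1/2·28 + 1/2·16 = 22.
average pays cost 15 for the prime location, so net payoff = 22 − 15 = 7.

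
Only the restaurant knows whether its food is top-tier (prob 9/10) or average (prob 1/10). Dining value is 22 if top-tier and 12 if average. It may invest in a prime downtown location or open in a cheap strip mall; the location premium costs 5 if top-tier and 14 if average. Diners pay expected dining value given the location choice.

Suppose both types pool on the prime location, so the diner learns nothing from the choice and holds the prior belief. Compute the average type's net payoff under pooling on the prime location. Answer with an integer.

7

Pooled price premium = 9/10·22 + 1/10·12 = 21.
average pays cost 14 for the prime location, so net payoff = 21 − 14 = 7.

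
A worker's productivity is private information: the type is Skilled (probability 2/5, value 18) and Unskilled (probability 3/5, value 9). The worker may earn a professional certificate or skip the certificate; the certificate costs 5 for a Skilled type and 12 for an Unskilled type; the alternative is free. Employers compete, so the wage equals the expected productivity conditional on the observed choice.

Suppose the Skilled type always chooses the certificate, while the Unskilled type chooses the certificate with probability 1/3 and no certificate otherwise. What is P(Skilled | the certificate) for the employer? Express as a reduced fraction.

2/3

P(the certificate) = (2/5)·1 + (3/5)·(1/3) = 3/5.
By Bayes' rule, P(Skilled | the certificate) = (2/5) / (3/5) = 2/3.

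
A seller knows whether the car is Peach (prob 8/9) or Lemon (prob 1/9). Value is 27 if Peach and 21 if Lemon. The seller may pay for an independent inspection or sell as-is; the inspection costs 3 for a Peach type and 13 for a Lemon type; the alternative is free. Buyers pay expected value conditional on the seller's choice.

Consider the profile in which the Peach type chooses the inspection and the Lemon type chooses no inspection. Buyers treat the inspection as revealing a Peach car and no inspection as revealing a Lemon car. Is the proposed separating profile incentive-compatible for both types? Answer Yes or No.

Yes

Under these beliefs, the inspection earns price 27 and no inspection earns price 21.
Peach: the inspection nets 27 − 3 = 24; no inspection nets 21. Peach prefers the inspection.
Lemon: the inspection nets 27 − 13 = 14; no inspection nets 21. Lemon prefers no inspection.
Neither type deviates, so the separating profile is an equilibrium.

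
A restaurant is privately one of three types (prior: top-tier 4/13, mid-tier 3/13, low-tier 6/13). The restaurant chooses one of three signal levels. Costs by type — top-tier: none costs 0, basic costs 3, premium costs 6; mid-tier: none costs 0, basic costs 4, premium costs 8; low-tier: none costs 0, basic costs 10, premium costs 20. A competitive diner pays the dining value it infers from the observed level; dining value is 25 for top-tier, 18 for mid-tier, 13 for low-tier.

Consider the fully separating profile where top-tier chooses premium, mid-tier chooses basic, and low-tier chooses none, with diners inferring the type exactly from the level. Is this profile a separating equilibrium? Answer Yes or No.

No

Separating price premiums: premium → 25, basic → 18, none → 13.
top-tier (assigned premium): none: 13 − 0 = 13; basic: 18 − 3 = 15; premium: 25 − 6 = 19. top-tier stays.
mid-tier (assigned basic): none: 13 − 0 = 13; basic: 18 − 4 = 14; premium: 25 − 8 = 17. mid-tier prefers premium.
low-tier (assigned none): none: 13 − 0 = 13; basic: 18 − 10 = 8; premium: 25 − 20 = 5. low-tier stays.
At least one type deviates; the separating profile fails.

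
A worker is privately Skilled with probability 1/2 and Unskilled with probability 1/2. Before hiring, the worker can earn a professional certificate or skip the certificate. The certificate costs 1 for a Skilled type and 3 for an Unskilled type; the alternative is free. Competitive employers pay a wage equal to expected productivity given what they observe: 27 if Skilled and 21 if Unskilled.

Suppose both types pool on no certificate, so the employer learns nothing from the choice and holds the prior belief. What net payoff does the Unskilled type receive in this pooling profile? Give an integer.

Pooled wage = 1/2·27 + 1/2·21 = 24.
Unskilled pays no cost for no certificate, so net payoff = 24.

24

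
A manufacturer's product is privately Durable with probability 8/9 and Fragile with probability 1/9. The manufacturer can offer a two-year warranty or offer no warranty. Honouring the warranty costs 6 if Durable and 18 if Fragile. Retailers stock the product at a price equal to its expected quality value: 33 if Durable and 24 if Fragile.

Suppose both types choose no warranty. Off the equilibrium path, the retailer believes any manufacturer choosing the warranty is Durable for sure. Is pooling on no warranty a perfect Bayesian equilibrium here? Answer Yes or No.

Yes

On path, the retailer holds the prior and pays 8/9·33 + 1/9·24 = 32. Off path (the warranty), believing Durable, it pays 33.
Durable: no warranty nets 32; the warranty nets 33 − 6 = 27. Durable stays.
Fragile: no warranty nets 32; the warranty nets 33 − 18 = 15. Fragile stays.
No type deviates, so pooling is sustained.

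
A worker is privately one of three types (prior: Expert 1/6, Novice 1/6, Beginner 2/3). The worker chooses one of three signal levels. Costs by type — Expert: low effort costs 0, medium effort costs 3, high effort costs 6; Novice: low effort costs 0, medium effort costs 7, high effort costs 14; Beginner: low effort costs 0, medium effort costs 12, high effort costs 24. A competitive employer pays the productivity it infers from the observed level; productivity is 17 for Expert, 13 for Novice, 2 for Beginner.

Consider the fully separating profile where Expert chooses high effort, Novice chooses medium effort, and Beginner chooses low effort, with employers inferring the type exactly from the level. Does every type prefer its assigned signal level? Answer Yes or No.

Yes

Separating wages: high effort → 17, medium effort → 13, low effort → 2.
Expert (assigned high effort): low effort: 2 − 0 = 2; medium effort: 13 − 3 = 10; high effort: 17 − 6 = 11. Expert stays.
Novice (assigned medium effort): low effort: 2 − 0 = 2; medium effort: 13 − 7 = 6; high effort: 17 − 14 = 3. Novice stays.
Beginner (assigned low effort): low effort: 2 − 0 = 2; medium effort: 13 − 12 = 1; high effort: 17 − 24 = -7. Beginner stays.
Every type prefers its assigned level; separation holds.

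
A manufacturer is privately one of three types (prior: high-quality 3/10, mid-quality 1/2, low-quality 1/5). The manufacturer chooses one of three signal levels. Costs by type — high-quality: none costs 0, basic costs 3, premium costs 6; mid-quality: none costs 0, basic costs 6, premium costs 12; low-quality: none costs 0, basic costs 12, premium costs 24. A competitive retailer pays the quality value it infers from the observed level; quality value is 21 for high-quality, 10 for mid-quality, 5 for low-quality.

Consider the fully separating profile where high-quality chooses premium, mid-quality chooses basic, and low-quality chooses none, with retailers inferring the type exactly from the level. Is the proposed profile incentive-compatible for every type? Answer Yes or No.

No

Separating prices: premium → 21, basic → 10, none → 5.
high-quality (assigned premium): none: 5 − 0 = 5; basic: 10 − 3 = 7; premium: 21 − 6 = 15. high-quality stays.
mid-quality (assigned basic): none: 5 − 0 = 5; basic: 10 − 6 = 4; premium: 21 − 12 = 9. mid-quality prefers premium.
low-quality (assigned none): none: 5 − 0 = 5; basic: 10 − 12 = -2; premium: 21 − 24 = -3. low-quality stays.
At least one type deviates; the separating profile fails.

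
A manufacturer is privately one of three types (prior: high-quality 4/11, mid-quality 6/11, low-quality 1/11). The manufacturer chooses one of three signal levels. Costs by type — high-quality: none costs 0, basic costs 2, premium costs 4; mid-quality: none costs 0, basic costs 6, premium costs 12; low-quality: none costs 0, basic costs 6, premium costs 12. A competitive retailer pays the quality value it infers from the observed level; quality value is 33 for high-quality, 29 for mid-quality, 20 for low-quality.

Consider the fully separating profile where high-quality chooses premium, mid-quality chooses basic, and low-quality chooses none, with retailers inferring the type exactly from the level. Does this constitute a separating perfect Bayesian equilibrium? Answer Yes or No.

No

Separating prices: premium → 33, basic → 29, none → 20.
high-quality (assigned premium): none: 20 − 0 = 20; basic: 29 − 2 = 27; premium: 33 − 4 = 29. high-quality stays.
mid-quality (assigned basic): none: 20 − 0 = 20; basic: 29 − 6 = 23; premium: 33 − 12 = 21. mid-quality stays.
low-quality (assigned none): none: 20 − 0 = 20; basic: 29 − 6 = 23; premium: 33 − 12 = 21. low-quality prefers basic.
At least one type deviates; the separating profile fails.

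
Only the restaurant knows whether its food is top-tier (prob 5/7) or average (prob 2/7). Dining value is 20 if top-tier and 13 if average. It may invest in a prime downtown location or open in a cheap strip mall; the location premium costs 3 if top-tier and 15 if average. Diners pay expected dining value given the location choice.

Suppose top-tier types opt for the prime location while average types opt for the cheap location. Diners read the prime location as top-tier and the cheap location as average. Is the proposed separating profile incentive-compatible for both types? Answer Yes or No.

Under these beliefs, the prime location earns price premium 20 and the cheap location earns price premium 13.
top-tier: the prime location nets 20 − 3 = 17; the cheap location nets 13. top-tier prefers the prime location.
average: the prime location nets 20 − 15 = 5; the cheap location nets 13. average prefers the cheap location.
Neither type deviates, so the separating profile is an equilibrium.

Yes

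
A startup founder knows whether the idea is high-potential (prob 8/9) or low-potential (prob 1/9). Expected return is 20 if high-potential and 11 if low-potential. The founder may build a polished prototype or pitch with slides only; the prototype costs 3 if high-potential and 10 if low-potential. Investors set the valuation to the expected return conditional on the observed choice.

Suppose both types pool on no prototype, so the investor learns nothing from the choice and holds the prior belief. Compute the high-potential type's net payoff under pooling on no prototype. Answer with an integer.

19

Pooled valuation = 8/9·20 + 1/9·11 = 19.
high-potential pays no cost for no prototype, so net payoff = 19.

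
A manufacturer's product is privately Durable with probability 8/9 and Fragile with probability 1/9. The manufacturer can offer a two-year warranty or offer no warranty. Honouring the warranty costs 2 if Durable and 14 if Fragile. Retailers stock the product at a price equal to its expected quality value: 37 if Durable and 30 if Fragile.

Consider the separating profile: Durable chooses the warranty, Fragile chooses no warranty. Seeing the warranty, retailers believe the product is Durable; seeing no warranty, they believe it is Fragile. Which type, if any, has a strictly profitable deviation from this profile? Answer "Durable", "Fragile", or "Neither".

Neither

The warranty pays 37; no warranty pays 30.
Durable: assigned the warranty, nets 37 − 2 = 35; deviating to no warranty nets 30.
Fragile: assigned no warranty, nets 30; deviating to the warranty nets 37 − 14 = 23.
Both types strictly prefer their assigned action; no profitable deviation.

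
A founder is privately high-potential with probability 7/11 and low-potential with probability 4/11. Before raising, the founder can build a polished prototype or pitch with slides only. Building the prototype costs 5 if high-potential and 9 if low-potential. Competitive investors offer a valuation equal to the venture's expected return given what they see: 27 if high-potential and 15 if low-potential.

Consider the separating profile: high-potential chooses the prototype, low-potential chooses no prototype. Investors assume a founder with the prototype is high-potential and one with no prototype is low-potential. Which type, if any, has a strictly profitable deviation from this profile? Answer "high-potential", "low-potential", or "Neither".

The prototype pays 27; no prototype pays 15.
high-potential: assigned the prototype, nets 27 − 5 = 22; deviating to no prototype nets 15.
low-potential: assigned no prototype, nets 15; deviating to the prototype nets 27 − 9 = 18.
The low-potential type gains 3 by deviating.

low-potential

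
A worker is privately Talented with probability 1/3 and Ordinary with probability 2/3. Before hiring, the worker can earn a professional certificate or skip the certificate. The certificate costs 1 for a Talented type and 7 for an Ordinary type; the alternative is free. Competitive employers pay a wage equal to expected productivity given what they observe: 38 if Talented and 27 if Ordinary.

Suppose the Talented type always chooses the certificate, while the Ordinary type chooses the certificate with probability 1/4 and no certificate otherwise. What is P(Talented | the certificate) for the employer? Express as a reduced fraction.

P(the certificate) = (1/3)·1 + (2/3)·(1/4) = 1/2.
By Bayes' rule, P(Talented | the certificate) = (1/3) / (1/2) = 2/3.

2/3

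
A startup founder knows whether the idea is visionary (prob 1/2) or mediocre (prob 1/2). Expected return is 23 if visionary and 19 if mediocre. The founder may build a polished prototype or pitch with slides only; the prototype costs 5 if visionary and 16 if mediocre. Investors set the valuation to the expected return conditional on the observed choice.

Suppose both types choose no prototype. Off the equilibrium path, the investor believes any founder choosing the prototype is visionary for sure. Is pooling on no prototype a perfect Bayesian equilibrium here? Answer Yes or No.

Yes

On path, the investor holds the prior and pays 1/2·23 + 1/2·19 = 21. Off path (the prototype), believing visionary, it pays 23.
visionary: no prototype nets 21; the prototype nets 23 − 5 = 18. visionary stays.
mediocre: no prototype nets 21; the prototype nets 23 − 16 = 7. mediocre stays.
No type deviates, so pooling is sustained.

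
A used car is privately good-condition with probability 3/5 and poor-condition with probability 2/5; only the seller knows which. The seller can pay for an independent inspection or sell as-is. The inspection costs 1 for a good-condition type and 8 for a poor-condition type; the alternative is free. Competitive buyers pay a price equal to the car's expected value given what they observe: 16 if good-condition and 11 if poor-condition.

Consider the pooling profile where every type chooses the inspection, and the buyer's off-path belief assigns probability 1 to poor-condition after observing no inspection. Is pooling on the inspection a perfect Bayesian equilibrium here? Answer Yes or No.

No

On path, the buyer holds the prior and pays 3/5·16 + 2/5·11 = 14. Off path (no inspection), believing poor-condition, it pays 11.
good-condition: the inspection nets 14 − 1 = 13; no inspection nets 11. good-condition stays.
poor-condition: the inspection nets 14 − 8 = 6; no inspection nets 11. poor-condition would deviate.
A type deviates, so pooling fails.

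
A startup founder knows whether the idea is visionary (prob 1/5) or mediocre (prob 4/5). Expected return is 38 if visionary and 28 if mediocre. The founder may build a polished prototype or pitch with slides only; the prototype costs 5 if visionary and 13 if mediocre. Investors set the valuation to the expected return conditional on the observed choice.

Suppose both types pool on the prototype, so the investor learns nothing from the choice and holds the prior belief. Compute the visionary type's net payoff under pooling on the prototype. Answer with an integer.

Pooled valuation = 1/5·38 + 4/5·28 = 30.
visionary pays cost 5 for the prototype, so net payoff = 30 − 5 = 25.

25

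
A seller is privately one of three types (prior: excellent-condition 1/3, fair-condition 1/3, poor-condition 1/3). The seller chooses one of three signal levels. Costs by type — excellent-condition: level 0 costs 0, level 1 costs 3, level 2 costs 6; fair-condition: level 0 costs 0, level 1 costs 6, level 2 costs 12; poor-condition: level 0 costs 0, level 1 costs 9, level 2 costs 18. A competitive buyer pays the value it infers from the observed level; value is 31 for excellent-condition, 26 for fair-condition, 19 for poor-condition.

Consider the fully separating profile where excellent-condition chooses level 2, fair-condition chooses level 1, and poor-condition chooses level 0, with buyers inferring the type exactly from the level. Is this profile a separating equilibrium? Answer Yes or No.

Yes

Separating prices: level 2 → 31, level 1 → 26, level 0 → 19.
excellent-condition (assigned level 2): level 0: 19 − 0 = 19; level 1: 26 − 3 = 23; level 2: 31 − 6 = 25. excellent-condition stays.
fair-condition (assigned level 1): level 0: 19 − 0 = 19; level 1: 26 − 6 = 20; level 2: 31 − 12 = 19. fair-condition stays.
poor-condition (assigned level 0): level 0: 19 − 0 = 19; level 1: 26 − 9 = 17; level 2: 31 − 18 = 13. poor-condition stays.
Every type prefers its assigned level; separation holds.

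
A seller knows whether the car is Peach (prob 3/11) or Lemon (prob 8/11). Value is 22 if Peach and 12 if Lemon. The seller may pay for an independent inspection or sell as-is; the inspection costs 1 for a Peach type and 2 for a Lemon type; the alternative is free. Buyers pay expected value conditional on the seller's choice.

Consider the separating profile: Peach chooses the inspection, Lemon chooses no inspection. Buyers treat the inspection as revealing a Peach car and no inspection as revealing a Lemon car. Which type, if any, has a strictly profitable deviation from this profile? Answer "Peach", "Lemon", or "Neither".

The inspection pays 22; no inspection pays 12.
Peach: assigned the inspection, nets 22 − 1 = 21; deviating to no inspection nets 12.
Lemon: assigned no inspection, nets 12; deviating to the inspection nets 22 − 2 = 20.
The Lemon type gains 8 by deviating.

Lemon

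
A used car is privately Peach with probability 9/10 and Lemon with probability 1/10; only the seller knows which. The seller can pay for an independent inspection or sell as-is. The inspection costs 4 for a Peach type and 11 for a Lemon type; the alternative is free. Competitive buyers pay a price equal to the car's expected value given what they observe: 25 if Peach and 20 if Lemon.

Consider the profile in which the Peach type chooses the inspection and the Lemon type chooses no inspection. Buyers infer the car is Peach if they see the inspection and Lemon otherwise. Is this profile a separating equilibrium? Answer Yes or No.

Yes

Under these beliefs, the inspection earns price 25 and no inspection earns price 20.
Peach: the inspection nets 25 − 4 = 21; no inspection nets 20. Peach prefers the inspection.
Lemon: the inspection nets 25 − 11 = 14; no inspection nets 20. Lemon prefers no inspection.
Neither type deviates, so the separating profile is an equilibrium.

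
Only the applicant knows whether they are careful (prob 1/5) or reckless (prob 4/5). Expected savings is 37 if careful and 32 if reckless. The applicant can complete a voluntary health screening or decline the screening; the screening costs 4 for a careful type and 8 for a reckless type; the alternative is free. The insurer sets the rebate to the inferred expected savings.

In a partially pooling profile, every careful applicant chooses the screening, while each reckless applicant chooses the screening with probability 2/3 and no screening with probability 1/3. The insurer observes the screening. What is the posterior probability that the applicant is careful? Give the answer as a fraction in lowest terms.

P(the screening) = (1/5)·1 + (4/5)·(2/3) = 11/15.
By Bayes' rule, P(careful | the screening) = (1/5) / (11/15) = 3/11.

3/11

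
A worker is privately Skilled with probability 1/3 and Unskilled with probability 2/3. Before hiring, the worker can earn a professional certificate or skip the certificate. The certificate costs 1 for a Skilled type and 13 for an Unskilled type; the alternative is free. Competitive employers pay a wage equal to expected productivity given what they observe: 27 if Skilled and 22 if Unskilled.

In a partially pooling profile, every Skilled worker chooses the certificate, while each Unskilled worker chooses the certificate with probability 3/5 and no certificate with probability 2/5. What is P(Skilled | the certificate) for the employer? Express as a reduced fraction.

5/11

P(the certificate) = (1/3)·1 + (2/3)·(3/5) = 11/15.
By Bayes' rule, P(Skilled | the certificate) = (1/3) / (11/15) = 5/11.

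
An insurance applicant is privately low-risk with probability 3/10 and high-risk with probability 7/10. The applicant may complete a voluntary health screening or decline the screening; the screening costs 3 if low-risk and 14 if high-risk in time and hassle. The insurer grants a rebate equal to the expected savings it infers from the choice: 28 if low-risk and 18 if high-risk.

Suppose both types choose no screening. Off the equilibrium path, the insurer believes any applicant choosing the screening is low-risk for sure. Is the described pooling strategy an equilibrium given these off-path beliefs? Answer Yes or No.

On path, the insurer holds the prior and pays 3/10·28 + 7/10·18 = 21. Off path (the screening), believing low-risk, it pays 28.
low-risk: no screening nets 21; the screening nets 28 − 3 = 25. low-risk would deviate.
high-risk: no screening nets 21; the screening nets 28 − 14 = 14. high-risk stays.
A type deviates, so pooling fails.

No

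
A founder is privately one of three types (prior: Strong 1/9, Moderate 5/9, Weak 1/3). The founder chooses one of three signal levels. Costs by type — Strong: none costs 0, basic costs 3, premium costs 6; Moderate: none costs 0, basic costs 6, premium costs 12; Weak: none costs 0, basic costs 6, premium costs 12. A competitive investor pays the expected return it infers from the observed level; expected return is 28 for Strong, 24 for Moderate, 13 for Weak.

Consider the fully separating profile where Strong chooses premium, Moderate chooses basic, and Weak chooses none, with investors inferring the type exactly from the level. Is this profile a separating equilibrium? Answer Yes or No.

Separating valuations: premium → 28, basic → 24, none → 13.
Strong (assigned premium): none: 13 − 0 = 13; basic: 24 − 3 = 21; premium: 28 − 6 = 22. Strong stays.
Moderate (assigned basic): none: 13 − 0 = 13; basic: 24 − 6 = 18; premium: 28 − 12 = 16. Moderate stays.
Weak (assigned none): none: 13 − 0 = 13; basic: 24 − 6 = 18; premium: 28 − 12 = 16. Weak prefers basic.
At least one type deviates; the separating profile fails.

No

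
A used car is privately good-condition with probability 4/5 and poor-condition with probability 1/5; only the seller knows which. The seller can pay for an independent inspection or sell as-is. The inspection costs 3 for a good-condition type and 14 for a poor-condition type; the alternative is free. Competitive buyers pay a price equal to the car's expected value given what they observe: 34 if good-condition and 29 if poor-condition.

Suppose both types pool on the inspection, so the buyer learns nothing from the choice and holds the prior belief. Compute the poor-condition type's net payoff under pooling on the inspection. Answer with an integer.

Pooled price = 4/5·34 + 1/5·29 = 33.
poor-condition pays cost 14 for the inspection, so net payoff = 33 − 14 = 19.

19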